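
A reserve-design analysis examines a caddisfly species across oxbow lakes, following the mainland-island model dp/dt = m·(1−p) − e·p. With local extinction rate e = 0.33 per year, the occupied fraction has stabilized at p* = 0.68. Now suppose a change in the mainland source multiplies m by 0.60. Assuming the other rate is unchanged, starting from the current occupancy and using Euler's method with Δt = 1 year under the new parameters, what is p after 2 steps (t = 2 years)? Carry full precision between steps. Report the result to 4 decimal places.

Balance m(1−p*) = e·p* gives m = e·p*/(1−p*) = 0.33×0.68000/0.32000 = 0.70125.
Starting from p₀ = 0.68000; update p ← p + (dp/dt)·Δt with the new parameters.
  1  |  dp/dt·Δt = -0.089760  |  p_1 = 0.590240
  2  |  dp/dt·Δt = -0.022373  |  p_2 = 0.567867

0.5679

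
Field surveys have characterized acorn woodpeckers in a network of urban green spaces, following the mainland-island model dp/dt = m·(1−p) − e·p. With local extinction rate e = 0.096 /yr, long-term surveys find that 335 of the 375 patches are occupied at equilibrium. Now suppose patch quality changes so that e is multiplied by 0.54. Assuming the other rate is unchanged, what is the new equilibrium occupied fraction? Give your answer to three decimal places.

Observed p* = 335/375 = 0.89333.
Balance m(1−p*) = e·p* gives m = e·p*/(1−p*) = 0.096×0.89333/0.10667 = 0.80397.
New p* = m/(m+e) = 0.80397/(0.80397+0.05184) = 0.93943.

0.939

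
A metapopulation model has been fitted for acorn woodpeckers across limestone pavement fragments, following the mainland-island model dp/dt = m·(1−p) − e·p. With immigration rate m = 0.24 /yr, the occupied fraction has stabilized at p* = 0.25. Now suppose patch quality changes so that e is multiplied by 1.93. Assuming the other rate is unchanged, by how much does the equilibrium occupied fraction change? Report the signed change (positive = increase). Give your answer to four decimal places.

Balance m(1−p*) = e·p* gives e = m(1−p*)/p* = 0.24×0.75000/0.25000 = 0.72000.
New p* = m/(m+e) = 0.24000/(0.24000+1.38960) = 0.14728.
Δp* = 0.14728 − 0.25000 = -0.10272.

-0.1027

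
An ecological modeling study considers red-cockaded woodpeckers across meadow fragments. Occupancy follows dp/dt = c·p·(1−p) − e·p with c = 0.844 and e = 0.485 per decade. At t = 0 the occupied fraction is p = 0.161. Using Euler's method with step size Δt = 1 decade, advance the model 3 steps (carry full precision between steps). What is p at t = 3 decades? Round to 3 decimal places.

0.273

Update rule: p ← p + [c·p·(1−p) − e·p]·Δt with Δt = 1.
  1  |  dp/dt·Δt = +0.035922  |  p_1 = 0.196922
  2  |  dp/dt·Δt = +0.037966  |  p_2 = 0.234888
  3  |  dp/dt·Δt = +0.037759  |  p_3 = 0.272647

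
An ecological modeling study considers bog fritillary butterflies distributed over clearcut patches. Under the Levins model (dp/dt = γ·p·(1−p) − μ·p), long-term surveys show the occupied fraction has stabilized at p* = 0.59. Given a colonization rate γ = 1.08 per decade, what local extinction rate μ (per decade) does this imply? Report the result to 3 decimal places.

0.443

At equilibrium γ(1−p*) = μ.
μ = 1.08 × (1 − 0.59) = 1.08 × 0.4100 = 0.4428.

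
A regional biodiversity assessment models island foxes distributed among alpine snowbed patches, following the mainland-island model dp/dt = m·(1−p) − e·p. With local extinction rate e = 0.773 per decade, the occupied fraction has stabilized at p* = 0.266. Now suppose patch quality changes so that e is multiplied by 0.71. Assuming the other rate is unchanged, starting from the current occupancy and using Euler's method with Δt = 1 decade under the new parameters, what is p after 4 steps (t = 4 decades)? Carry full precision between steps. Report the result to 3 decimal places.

0.338

Balance m(1−p*) = e·p* gives m = e·p*/(1−p*) = 0.773×0.26600/0.73400 = 0.28013.
Starting from p₀ = 0.26600; update p ← p + (dp/dt)·Δt with the new parameters.
p: 0.26600 → 0.32563  (Δp = +0.05963)
p: 0.32563 → 0.33583  (Δp = +0.01020)
p: 0.33583 → 0.33757  (Δp = +0.00174)
p: 0.33757 → 0.33787  (Δp = +0.00030)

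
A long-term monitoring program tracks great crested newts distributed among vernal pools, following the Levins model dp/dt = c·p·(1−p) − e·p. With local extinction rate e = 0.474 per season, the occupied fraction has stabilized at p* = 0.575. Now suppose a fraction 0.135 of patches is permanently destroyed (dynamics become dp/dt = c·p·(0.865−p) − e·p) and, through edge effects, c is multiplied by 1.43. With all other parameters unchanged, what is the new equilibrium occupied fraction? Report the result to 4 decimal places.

Balance c(1−p*) = e gives c = e/(1 − 0.57500) = 0.474/0.42500 = 1.11529.
New p* = 0.865 − e/c = 0.865 − 0.47400/1.59486 = 0.56780.

0.5678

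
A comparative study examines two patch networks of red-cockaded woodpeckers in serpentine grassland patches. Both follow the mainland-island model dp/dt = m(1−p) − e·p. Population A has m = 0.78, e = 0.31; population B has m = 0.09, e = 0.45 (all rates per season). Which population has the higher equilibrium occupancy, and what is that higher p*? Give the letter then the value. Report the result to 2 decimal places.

A, 0.72

A: p*_A = m/(m+e) = 0.78/1.0900 = 0.7156.
B: p*_B = 0.09/0.5400 = 0.1667.
A is higher at 0.7156.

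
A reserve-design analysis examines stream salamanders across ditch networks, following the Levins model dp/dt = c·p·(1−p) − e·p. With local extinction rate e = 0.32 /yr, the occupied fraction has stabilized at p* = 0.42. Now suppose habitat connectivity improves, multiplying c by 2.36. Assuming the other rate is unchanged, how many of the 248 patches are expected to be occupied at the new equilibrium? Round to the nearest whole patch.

187

Balance c(1−p*) = e gives c = e/(1 − 0.42000) = 0.32/0.58000 = 0.55172.
New p* = 1 − e/c = 1 − 0.32000/1.30206 = 0.75424.
Expected occupied = 248 × 0.75424 = 187.05 ≈ 187.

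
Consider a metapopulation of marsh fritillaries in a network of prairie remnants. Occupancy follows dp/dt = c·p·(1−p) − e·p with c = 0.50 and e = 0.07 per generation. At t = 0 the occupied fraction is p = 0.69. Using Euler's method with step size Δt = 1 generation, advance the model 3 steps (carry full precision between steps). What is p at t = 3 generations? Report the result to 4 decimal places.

0.8179

Update rule: p ← p + [c·p·(1−p) − e·p]·Δt with Δt = 1.
  1  |  dp/dt·Δt = +0.058650  |  p_1 = 0.748650
  2  |  dp/dt·Δt = +0.041681  |  p_2 = 0.790331
  3  |  dp/dt·Δt = +0.027531  |  p_3 = 0.817862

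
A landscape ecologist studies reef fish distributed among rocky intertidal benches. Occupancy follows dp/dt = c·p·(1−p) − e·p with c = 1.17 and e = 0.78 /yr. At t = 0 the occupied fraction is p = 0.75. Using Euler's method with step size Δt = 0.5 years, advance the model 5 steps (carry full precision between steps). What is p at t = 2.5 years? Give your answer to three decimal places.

0.396

Update rule: p ← p + [c·p·(1−p) − e·p]·Δt with Δt = 0.5.
t = 0.5: p = 0.75000 + (-0.18281) = 0.56719
t = 1: p = 0.56719 + (-0.07759) = 0.48959
t = 1.5: p = 0.48959 + (-0.04475) = 0.44484
t = 2: p = 0.44484 + (-0.02902) = 0.41582
t = 2.5: p = 0.41582 + (-0.02007) = 0.39576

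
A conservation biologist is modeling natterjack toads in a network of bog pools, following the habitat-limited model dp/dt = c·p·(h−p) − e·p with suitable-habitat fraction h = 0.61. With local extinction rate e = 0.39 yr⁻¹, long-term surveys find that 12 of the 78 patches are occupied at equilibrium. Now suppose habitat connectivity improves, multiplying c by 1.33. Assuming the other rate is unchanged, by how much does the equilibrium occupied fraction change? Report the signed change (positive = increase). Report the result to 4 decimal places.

0.1132

Observed p* = 12/78 = 0.15385.
Balance c(h−p*) = e gives c = e/(0.61 − 0.15385) = 0.39/0.45615 = 0.85498.
New p* = 0.61 − e/c = 0.61 − 0.39000/1.13712 = 0.26703.
Δp* = 0.26703 − 0.15385 = +0.11318.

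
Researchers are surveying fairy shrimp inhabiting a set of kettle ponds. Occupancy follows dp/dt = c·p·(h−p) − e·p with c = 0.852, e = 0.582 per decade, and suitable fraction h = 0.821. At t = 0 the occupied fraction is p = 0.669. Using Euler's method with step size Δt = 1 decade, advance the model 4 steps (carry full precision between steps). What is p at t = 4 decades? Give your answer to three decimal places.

Update rule: p ← p + [c·p·(h−p) − e·p]·Δt with Δt = 1.
p: 0.66900 → 0.36628  (Δp = -0.30272)
p: 0.36628 → 0.29501  (Δp = -0.07127)
p: 0.29501 → 0.25552  (Δp = -0.03949)
p: 0.25552 → 0.22991  (Δp = -0.02561)

0.230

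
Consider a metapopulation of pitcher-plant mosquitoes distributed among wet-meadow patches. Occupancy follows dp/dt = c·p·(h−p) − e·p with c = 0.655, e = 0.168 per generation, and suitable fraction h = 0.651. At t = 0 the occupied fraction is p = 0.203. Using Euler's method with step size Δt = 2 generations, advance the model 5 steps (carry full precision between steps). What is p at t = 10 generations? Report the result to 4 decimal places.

0.3779

Update rule: p ← p + [c·p·(h−p) − e·p]·Δt with Δt = 2.
p: 0.20300 → 0.25393  (Δp = +0.05093)
p: 0.25393 → 0.30069  (Δp = +0.04676)
p: 0.30069 → 0.33765  (Δp = +0.03696)
p: 0.33765 → 0.36280  (Δp = +0.02515)
p: 0.36280 → 0.37787  (Δp = +0.01507)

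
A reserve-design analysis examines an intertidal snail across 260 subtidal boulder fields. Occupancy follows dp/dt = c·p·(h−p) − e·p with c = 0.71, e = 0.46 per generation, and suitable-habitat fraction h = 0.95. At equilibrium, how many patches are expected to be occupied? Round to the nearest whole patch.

79

p* = h − e/c = 0.95 − 0.6479 = 0.3021.
Expected occupied patches = N × p* = 260 × 0.3021 = 78.55 ≈ 79.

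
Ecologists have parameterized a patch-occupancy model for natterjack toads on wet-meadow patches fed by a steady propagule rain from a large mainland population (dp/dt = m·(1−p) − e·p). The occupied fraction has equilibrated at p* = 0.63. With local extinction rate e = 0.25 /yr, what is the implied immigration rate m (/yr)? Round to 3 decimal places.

0.426

At equilibrium m(1−p*) = e·p*, so m = e·p*/(1−p*).
m = 0.25 × 0.63 / 0.3700 = 0.1575/0.3700 = 0.4257.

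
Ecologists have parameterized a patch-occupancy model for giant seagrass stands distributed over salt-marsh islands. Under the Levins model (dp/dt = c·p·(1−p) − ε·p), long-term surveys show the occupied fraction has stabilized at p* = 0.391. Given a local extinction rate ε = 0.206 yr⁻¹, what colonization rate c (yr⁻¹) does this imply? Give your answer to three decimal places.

0.338

At equilibrium c(1−p*) = ε, so c = ε/(1−p*).
c = 0.206/(1 − 0.391) = 0.206/0.6090 = 0.3383.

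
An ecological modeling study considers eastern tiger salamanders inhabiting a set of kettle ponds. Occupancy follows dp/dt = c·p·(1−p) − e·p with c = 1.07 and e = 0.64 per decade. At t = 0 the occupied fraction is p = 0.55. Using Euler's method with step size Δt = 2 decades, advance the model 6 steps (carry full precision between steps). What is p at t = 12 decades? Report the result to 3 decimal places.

0.402

Update rule: p ← p + [c·p·(1−p) − e·p]·Δt with Δt = 2.
  1  |  dp/dt·Δt = -0.174350  |  p_1 = 0.375650
  2  |  dp/dt·Δt = +0.021077  |  p_2 = 0.396727
  3  |  dp/dt·Δt = +0.004365  |  p_3 = 0.401093
  4  |  dp/dt·Δt = +0.000666  |  p_4 = 0.401759
  5  |  dp/dt·Δt = +0.000095  |  p_5 = 0.401854
  6  |  dp/dt·Δt = +0.000013  |  p_6 = 0.401867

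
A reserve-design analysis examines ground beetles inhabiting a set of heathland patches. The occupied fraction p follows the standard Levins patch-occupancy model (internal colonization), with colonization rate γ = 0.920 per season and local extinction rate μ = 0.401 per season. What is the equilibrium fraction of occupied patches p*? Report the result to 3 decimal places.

Setting dp/dt = 0 and dividing through by p* gives γ·(1−p*) = μ.
So p* = 1 − μ/γ = 1 − 0.401/0.920 = 1 − 0.4359 = 0.5641.

0.564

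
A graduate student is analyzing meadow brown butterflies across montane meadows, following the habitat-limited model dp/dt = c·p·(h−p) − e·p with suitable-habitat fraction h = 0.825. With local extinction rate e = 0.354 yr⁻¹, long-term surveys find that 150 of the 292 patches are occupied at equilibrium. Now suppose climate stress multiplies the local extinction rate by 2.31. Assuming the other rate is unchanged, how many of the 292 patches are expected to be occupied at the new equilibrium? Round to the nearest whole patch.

Observed p* = 150/292 = 0.51370.
Balance c(h−p*) = e gives c = e/(0.825 − 0.51370) = 0.354/0.31130 = 1.13717.
New p* = 0.825 − e/c = 0.825 − 0.81774/1.13717 = 0.10590.
Expected occupied = 292 × 0.10590 = 30.92 ≈ 31.

31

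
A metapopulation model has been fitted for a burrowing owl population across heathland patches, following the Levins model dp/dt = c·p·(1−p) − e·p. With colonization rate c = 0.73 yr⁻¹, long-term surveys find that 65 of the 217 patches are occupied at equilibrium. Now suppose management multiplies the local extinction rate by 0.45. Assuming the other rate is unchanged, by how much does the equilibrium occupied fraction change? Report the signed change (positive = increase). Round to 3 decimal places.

0.385

Observed p* = 65/217 = 0.29954.
Balance c(1−p*) = e gives e = 0.73×(1 − 0.29954) = 0.51134.
New p* = 1 − e/c = 1 − 0.23010/0.73000 = 0.68479.
Δp* = 0.68479 − 0.29954 = +0.38525.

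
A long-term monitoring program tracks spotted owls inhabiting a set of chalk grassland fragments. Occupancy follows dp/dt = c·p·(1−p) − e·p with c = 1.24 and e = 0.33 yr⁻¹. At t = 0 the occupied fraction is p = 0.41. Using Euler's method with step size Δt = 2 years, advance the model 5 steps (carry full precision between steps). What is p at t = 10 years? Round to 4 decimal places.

Update rule: p ← p + [c·p·(1−p) − e·p]·Δt with Δt = 2.
p: 0.41000 → 0.73931  (Δp = +0.32931)
p: 0.73931 → 0.72934  (Δp = -0.00998)
p: 0.72934 → 0.73754  (Δp = +0.00820)
p: 0.73754 → 0.73083  (Δp = -0.00671)
p: 0.73083 → 0.73634  (Δp = +0.00551)

0.7363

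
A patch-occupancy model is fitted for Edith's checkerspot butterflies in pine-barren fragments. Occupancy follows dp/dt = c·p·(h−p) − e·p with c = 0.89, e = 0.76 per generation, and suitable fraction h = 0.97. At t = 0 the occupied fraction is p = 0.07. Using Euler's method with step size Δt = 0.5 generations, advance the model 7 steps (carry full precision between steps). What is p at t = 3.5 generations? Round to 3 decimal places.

Update rule: p ← p + [c·p·(h−p) − e·p]·Δt with Δt = 0.5.
step 1: Δp = +0.00143, p = 0.07143
step 2: Δp = +0.00142, p = 0.07285
step 3: Δp = +0.00140, p = 0.07425
step 4: Δp = +0.00138, p = 0.07564
step 5: Δp = +0.00136, p = 0.07700
step 6: Δp = +0.00134, p = 0.07834
step 7: Δp = +0.00132, p = 0.07965

0.080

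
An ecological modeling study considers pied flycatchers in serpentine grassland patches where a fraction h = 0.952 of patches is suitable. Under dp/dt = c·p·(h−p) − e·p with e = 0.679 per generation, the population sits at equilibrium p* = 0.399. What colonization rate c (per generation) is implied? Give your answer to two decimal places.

At equilibrium c(h−p*) = e, so c = e/(h−p*).
c = 0.679/(0.952 − 0.399) = 0.679/0.5530 = 1.2278.

1.23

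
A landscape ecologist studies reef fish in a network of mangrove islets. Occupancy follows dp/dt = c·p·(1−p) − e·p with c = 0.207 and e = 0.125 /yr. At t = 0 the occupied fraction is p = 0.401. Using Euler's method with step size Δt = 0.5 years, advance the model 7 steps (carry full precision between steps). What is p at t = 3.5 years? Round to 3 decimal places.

0.400

Update rule: p ← p + [c·p·(1−p) − e·p]·Δt with Δt = 0.5.
  1  |  dp/dt·Δt = -0.000202  |  p_1 = 0.400798
  2  |  dp/dt·Δt = -0.000193  |  p_2 = 0.400605
  3  |  dp/dt·Δt = -0.000185  |  p_3 = 0.400419
  4  |  dp/dt·Δt = -0.000178  |  p_4 = 0.400242
  5  |  dp/dt·Δt = -0.000170  |  p_5 = 0.400072
  6  |  dp/dt·Δt = -0.000163  |  p_6 = 0.399909
  7  |  dp/dt·Δt = -0.000156  |  p_7 = 0.399753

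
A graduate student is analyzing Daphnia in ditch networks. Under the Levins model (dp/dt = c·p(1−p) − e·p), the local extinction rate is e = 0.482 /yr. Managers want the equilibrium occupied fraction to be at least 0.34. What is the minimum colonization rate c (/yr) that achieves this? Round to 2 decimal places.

0.73

p* = 1 − e/c ≥ 0.34 requires e/c ≤ 0.6600, i.e. c ≥ e/0.6600.
c_min = 0.482/0.6600 = 0.7303.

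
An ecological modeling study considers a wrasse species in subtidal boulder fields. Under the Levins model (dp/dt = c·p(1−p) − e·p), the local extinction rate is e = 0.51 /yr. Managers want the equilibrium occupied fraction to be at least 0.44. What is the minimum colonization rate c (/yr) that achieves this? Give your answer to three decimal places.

p* = 1 − e/c ≥ 0.44 requires e/c ≤ 0.5600, i.e. c ≥ e/0.5600.
c_min = 0.51/0.5600 = 0.9107.

0.911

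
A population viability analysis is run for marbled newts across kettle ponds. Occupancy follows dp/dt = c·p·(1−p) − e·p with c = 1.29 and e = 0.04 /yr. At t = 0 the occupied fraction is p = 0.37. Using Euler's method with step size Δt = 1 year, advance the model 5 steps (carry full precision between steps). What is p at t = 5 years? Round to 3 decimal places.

Update rule: p ← p + [c·p·(1−p) − e·p]·Δt with Δt = 1.
t = 1: p = 0.37000 + (+0.28590) = 0.65590
t = 2: p = 0.65590 + (+0.26491) = 0.92081
t = 3: p = 0.92081 + (+0.05723) = 0.97804
t = 4: p = 0.97804 + (-0.01142) = 0.96662
t = 5: p = 0.96662 + (+0.00295) = 0.96958

0.970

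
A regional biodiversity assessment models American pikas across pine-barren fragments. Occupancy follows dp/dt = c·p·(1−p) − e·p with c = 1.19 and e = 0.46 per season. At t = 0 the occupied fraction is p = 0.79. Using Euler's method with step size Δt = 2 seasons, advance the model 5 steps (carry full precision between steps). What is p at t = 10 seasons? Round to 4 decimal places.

0.6120

Update rule: p ← p + [c·p·(1−p) − e·p]·Δt with Δt = 2.
step 1: Δp = -0.33196, p = 0.45804
step 2: Δp = +0.16941, p = 0.62745
step 3: Δp = -0.02092, p = 0.60653
step 4: Δp = +0.00998, p = 0.61651
step 5: Δp = -0.00450, p = 0.61201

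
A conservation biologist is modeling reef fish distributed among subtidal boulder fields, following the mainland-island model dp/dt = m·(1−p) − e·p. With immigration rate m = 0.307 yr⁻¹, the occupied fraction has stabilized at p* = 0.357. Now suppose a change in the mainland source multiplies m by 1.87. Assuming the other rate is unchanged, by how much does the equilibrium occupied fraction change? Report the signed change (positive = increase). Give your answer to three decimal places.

0.152

Balance m(1−p*) = e·p* gives e = m(1−p*)/p* = 0.307×0.64300/0.35700 = 0.55294.
New p* = m/(m+e) = 0.57409/(0.57409+0.55294) = 0.50938.
Δp* = 0.50938 − 0.35700 = +0.15238.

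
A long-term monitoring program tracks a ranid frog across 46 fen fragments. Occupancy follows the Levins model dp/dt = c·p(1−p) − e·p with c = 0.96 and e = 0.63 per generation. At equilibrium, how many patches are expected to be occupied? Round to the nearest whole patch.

16

p* = 1 − e/c = 1 − 0.63/0.96 = 0.3438.
Expected occupied patches = N × p* = 46 × 0.3438 = 15.81 ≈ 16.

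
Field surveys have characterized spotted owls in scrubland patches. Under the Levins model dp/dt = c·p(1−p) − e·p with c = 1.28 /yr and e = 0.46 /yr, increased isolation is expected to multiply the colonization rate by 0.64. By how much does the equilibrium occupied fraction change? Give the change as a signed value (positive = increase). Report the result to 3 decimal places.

-0.202

Before: p* = 1 − 0.46/1.28 = 0.6406.
After the change, c = 0.8192, e = 0.46, so p* = 1 − 0.46/0.8192 = 0.4385.
Δp* = 0.4385 − 0.6406 = -0.2021.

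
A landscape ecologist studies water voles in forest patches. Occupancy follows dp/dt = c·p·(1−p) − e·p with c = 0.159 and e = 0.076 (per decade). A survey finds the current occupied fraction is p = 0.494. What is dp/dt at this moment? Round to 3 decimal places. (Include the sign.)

Colonization term: c·p·(1−p) = 0.159×0.494×0.5060 = 0.03974.
Extinction term: e·p = 0.03754.
dp/dt = 0.03974 − 0.03754 = 0.00220.

0.002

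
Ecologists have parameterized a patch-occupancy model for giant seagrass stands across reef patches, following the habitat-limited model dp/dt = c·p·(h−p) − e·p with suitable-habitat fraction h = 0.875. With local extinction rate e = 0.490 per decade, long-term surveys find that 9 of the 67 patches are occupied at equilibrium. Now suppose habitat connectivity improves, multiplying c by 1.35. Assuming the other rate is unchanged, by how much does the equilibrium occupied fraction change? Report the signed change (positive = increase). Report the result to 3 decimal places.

Observed p* = 9/67 = 0.13433.
Balance c(h−p*) = e gives c = e/(0.875 − 0.13433) = 0.490/0.74067 = 0.66156.
New p* = 0.875 − e/c = 0.875 − 0.49000/0.89311 = 0.32636.
Δp* = 0.32636 − 0.13433 = +0.19203.

0.192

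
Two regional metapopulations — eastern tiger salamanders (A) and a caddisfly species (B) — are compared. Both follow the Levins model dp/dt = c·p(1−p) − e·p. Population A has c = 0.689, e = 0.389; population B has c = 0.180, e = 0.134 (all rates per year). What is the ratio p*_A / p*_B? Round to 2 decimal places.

A: p*_A = 1 − 0.389/0.689 = 0.4354.
B: p*_B = 1 − 0.134/0.180 = 0.2556.
p*_A / p*_B = 0.4354/0.2556 = 1.7038.

1.70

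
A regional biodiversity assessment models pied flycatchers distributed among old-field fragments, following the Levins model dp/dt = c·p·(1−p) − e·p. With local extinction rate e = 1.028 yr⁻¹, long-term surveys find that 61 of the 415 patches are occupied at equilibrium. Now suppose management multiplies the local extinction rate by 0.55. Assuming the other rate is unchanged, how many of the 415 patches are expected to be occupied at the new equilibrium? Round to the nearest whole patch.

Observed p* = 61/415 = 0.14699.
Balance c(1−p*) = e gives c = e/(1 − 0.14699) = 1.028/0.85301 = 1.20514.
New p* = 1 − e/c = 1 − 0.56540/1.20514 = 0.53084.
Expected occupied = 415 × 0.53084 = 220.30 ≈ 220.

220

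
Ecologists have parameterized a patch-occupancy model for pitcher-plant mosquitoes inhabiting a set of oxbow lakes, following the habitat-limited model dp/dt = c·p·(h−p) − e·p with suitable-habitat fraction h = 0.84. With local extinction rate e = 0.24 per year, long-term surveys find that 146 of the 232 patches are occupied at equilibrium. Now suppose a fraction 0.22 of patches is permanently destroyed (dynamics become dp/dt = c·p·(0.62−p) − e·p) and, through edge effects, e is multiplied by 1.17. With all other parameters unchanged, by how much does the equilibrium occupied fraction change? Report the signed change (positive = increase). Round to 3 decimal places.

-0.256

Observed p* = 146/232 = 0.62931.
Balance c(h−p*) = e gives c = e/(0.84 − 0.62931) = 0.24/0.21069 = 1.13911.
New p* = 0.62 − e/c = 0.62 − 0.28080/1.13911 = 0.37349.
Δp* = 0.37349 − 0.62931 = -0.25582.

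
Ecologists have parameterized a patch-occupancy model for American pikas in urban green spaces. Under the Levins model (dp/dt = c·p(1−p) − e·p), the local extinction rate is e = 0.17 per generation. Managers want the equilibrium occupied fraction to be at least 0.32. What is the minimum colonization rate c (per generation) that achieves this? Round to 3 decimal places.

0.250

p* = 1 − e/c ≥ 0.32 requires e/c ≤ 0.6800, i.e. c ≥ e/0.6800.
c_min = 0.17/0.6800 = 0.2500.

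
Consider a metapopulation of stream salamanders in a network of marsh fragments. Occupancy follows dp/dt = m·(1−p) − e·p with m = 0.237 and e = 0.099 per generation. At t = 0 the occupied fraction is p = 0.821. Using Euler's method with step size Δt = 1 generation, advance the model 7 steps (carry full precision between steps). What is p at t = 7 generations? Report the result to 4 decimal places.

Update rule: p ← p + [m·(1−p) − e·p]·Δt with Δt = 1.
step 1: Δp = -0.03886, p = 0.78214
step 2: Δp = -0.02580, p = 0.75634
step 3: Δp = -0.01713, p = 0.73921
step 4: Δp = -0.01138, p = 0.72784
step 5: Δp = -0.00755, p = 0.72028
step 6: Δp = -0.00502, p = 0.71527
step 7: Δp = -0.00333, p = 0.71194

0.7119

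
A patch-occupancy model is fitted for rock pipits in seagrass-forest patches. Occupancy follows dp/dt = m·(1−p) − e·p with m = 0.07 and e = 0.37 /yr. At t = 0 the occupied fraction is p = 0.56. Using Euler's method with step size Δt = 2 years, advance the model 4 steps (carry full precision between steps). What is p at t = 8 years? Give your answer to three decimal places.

Update rule: p ← p + [m·(1−p) − e·p]·Δt with Δt = 2.
  1  |  dp/dt·Δt = -0.352800  |  p_1 = 0.207200
  2  |  dp/dt·Δt = -0.042336  |  p_2 = 0.164864
  3  |  dp/dt·Δt = -0.005080  |  p_3 = 0.159784
  4  |  dp/dt·Δt = -0.000610  |  p_4 = 0.159174

0.159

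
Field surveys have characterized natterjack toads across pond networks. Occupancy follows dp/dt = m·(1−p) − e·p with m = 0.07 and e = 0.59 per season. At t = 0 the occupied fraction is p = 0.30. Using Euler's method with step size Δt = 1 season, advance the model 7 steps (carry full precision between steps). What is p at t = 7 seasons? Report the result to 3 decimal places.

0.106

Update rule: p ← p + [m·(1−p) − e·p]·Δt with Δt = 1.
t = 1: p = 0.30000 + (-0.12800) = 0.17200
t = 2: p = 0.17200 + (-0.04352) = 0.12848
t = 3: p = 0.12848 + (-0.01480) = 0.11368
t = 4: p = 0.11368 + (-0.00503) = 0.10865
t = 5: p = 0.10865 + (-0.00171) = 0.10694
t = 6: p = 0.10694 + (-0.00058) = 0.10636
t = 7: p = 0.10636 + (-0.00020) = 0.10616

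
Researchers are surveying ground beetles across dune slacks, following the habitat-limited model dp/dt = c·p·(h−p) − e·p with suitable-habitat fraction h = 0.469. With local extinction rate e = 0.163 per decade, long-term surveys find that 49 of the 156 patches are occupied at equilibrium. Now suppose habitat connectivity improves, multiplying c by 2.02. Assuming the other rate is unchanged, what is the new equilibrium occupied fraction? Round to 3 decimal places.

0.392

Observed p* = 49/156 = 0.31410.
Balance c(h−p*) = e gives c = e/(0.469 − 0.31410) = 0.163/0.15490 = 1.05229.
New p* = 0.469 − e/c = 0.469 − 0.16300/2.12563 = 0.39232.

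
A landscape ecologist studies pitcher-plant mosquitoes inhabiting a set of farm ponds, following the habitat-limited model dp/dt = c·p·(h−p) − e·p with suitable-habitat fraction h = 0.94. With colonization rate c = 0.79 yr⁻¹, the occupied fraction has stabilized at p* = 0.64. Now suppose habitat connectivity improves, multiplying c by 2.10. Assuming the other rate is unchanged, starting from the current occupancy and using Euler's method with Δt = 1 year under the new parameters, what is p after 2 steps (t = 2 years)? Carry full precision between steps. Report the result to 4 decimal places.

0.7939

Balance c(h−p*) = e gives e = 0.79×(0.94 − 0.64000) = 0.23700.
Starting from p₀ = 0.64000; update p ← p + (dp/dt)·Δt with the new parameters.
t = 1: p = 0.64000 + (+0.16685) = 0.80685
t = 2: p = 0.80685 + (-0.01299) = 0.79386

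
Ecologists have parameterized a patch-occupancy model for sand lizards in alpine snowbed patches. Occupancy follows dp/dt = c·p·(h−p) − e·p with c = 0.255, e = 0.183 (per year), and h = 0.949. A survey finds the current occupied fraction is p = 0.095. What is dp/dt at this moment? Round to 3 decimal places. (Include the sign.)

0.003

Colonization term: c·p·(h−p) = 0.255×0.095×0.8540 = 0.02069.
Extinction term: e·p = 0.01739.
dp/dt = 0.02069 − 0.01739 = 0.00330.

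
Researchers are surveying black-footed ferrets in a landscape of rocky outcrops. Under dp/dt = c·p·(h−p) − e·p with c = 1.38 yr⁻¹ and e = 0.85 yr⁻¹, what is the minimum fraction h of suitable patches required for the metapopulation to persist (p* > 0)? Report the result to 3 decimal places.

0.616

p* = h − e/c is positive only when h > e/c.
h_min = e/c = 0.85/1.38 = 0.6159.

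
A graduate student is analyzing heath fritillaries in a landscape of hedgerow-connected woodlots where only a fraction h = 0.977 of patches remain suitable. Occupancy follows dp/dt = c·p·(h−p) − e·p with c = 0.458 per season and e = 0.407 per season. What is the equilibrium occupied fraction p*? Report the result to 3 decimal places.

Setting dp/dt = 0 and dividing by p* gives c·(h−p*) = e.
So p* = h − e/c = 0.977 − 0.407/0.458 = 0.977 − 0.8886 = 0.0884.

0.088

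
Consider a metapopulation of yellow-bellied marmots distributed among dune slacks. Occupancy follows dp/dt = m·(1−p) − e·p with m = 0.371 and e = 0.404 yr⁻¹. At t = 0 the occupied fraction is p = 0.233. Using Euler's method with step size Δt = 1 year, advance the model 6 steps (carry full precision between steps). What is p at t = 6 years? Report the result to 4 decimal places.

Update rule: p ← p + [m·(1−p) − e·p]·Δt with Δt = 1.
t = 1: p = 0.23300 + (+0.19043) = 0.42343
t = 2: p = 0.42343 + (+0.04285) = 0.46627
t = 3: p = 0.46627 + (+0.00964) = 0.47591
t = 4: p = 0.47591 + (+0.00217) = 0.47808
t = 5: p = 0.47808 + (+0.00049) = 0.47857
t = 6: p = 0.47857 + (+0.00011) = 0.47868

0.4787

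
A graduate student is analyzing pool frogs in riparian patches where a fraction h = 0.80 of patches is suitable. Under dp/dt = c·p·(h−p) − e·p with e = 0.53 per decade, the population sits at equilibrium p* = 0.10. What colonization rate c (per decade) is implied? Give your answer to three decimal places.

0.757

At equilibrium c(h−p*) = e, so c = e/(h−p*).
c = 0.53/(0.80 − 0.10) = 0.53/0.7000 = 0.7571.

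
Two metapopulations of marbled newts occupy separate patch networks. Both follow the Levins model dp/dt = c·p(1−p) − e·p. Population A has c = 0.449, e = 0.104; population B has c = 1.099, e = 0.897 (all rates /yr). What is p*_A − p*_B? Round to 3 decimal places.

A: p*_A = 1 − 0.104/0.449 = 0.7684.
B: p*_B = 1 − 0.897/1.099 = 0.1838.
p*_A − p*_B = 0.7684 − 0.1838 = 0.5846.

0.585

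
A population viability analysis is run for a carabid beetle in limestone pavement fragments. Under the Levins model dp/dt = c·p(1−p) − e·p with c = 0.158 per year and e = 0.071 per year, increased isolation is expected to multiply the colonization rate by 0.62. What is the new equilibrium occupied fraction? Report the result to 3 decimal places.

0.275

Before: p* = 1 − 0.071/0.158 = 0.5506.
After the change, c = 0.09796, e = 0.071, so p* = 1 − 0.071/0.09796 = 0.2752.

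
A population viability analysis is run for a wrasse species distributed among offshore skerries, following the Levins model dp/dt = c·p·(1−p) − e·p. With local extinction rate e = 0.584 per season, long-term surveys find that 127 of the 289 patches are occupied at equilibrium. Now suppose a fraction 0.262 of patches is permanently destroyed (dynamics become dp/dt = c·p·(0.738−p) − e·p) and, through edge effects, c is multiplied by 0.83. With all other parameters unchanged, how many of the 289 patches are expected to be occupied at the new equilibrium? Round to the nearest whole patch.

18

Observed p* = 127/289 = 0.43945.
Balance c(1−p*) = e gives c = e/(1 − 0.43945) = 0.584/0.56055 = 1.04183.
New p* = 0.738 − e/c = 0.738 − 0.58400/0.86472 = 0.06264.
Expected occupied = 289 × 0.06264 = 18.10 ≈ 18.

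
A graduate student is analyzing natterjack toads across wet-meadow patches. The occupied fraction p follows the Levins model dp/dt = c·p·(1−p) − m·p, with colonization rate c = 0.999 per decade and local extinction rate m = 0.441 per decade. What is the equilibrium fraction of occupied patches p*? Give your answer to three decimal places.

0.559

At equilibrium, colonization balances extinction: c·p*·(1−p*) = m·p*.
So p* = 1 − m/c = 1 − 0.441/0.999 = 1 − 0.4414 = 0.5586.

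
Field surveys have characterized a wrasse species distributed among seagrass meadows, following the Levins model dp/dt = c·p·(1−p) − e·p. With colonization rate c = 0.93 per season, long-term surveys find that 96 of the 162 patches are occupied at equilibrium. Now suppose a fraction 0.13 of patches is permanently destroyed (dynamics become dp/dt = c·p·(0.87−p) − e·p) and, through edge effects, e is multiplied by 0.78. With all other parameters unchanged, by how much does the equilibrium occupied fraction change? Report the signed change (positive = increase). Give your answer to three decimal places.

-0.040

Observed p* = 96/162 = 0.59259.
Balance c(1−p*) = e gives e = 0.93×(1 − 0.59259) = 0.37889.
New p* = 0.87 − e/c = 0.87 − 0.29553/0.93000 = 0.55223.
Δp* = 0.55223 − 0.59259 = -0.04036.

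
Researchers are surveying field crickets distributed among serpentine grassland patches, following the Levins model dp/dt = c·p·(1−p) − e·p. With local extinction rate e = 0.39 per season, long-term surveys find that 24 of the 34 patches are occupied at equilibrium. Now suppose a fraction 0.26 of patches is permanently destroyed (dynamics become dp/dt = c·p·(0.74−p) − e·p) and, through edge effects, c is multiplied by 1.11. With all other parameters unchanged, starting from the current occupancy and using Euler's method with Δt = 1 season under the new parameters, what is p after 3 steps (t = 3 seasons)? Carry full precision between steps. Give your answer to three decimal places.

Observed p* = 24/34 = 0.70588.
Balance c(1−p*) = e gives c = e/(1 − 0.70588) = 0.39/0.29412 = 1.32600.
Starting from p₀ = 0.70588; update p ← p + (dp/dt)·Δt with the new parameters.
t = 1: p = 0.70588 + (-0.23985) = 0.46604
t = 2: p = 0.46604 + (+0.00617) = 0.47220
t = 3: p = 0.47220 + (+0.00196) = 0.47417

0.474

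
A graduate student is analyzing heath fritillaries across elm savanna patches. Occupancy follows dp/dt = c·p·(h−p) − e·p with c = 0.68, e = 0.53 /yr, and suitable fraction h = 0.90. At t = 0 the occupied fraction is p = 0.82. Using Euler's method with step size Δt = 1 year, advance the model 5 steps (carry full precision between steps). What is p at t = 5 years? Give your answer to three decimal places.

Update rule: p ← p + [c·p·(h−p) − e·p]·Δt with Δt = 1.
step 1: Δp = -0.38999, p = 0.43001
step 2: Δp = -0.09048, p = 0.33953
step 3: Δp = -0.05055, p = 0.28898
step 4: Δp = -0.03309, p = 0.25589
step 5: Δp = -0.02354, p = 0.23235

0.232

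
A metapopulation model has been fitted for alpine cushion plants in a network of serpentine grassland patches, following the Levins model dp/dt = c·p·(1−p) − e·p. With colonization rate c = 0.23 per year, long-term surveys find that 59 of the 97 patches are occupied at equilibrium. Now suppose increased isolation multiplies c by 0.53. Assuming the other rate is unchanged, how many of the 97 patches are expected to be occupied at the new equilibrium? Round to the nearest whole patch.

Observed p* = 59/97 = 0.60825.
Balance c(1−p*) = e gives e = 0.23×(1 − 0.60825) = 0.09010.
New p* = 1 − e/c = 1 − 0.09010/0.12190 = 0.26087.
Expected occupied = 97 × 0.26087 = 25.30 ≈ 25.

25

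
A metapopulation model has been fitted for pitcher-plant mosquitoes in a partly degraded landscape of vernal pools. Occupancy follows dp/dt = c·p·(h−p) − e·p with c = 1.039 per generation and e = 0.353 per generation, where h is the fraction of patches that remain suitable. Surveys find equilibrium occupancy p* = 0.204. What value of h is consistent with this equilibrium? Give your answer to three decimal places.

0.544

At equilibrium c(h−p*) = e, so h = p* + e/c.
h = 0.204 + 0.353/1.039 = 0.204 + 0.3397 = 0.5437.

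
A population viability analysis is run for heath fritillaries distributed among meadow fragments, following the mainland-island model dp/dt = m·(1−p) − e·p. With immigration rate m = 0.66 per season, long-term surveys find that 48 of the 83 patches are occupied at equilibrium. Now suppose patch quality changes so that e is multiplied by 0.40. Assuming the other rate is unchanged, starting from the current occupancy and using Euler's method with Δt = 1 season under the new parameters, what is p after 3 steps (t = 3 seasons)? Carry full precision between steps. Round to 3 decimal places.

Observed p* = 48/83 = 0.57831.
Balance m(1−p*) = e·p* gives e = m(1−p*)/p* = 0.66×0.42169/0.57831 = 0.48125.
Starting from p₀ = 0.57831; update p ← p + (dp/dt)·Δt with the new parameters.
p: 0.57831 → 0.74530  (Δp = +0.16699)
p: 0.74530 → 0.76993  (Δp = +0.02463)
p: 0.76993 → 0.77356  (Δp = +0.00363)

0.774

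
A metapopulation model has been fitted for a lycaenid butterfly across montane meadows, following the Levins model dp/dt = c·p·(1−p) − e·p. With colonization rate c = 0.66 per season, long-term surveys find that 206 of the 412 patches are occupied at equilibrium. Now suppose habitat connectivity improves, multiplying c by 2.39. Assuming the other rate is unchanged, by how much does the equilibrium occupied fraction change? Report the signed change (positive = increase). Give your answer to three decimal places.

Observed p* = 206/412 = 0.50000.
Balance c(1−p*) = e gives e = 0.66×(1 − 0.50000) = 0.33000.
New p* = 1 − e/c = 1 − 0.33000/1.57740 = 0.79079.
Δp* = 0.79079 − 0.50000 = +0.29079.

0.291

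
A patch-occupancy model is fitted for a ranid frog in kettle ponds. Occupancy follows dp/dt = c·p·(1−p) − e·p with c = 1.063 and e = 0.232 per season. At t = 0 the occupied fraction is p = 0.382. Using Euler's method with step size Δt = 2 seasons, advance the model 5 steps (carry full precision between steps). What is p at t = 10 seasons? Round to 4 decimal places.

0.7700

Update rule: p ← p + [c·p·(1−p) − e·p]·Δt with Δt = 2.
  1  |  dp/dt·Δt = +0.324650  |  p_1 = 0.706650
  2  |  dp/dt·Δt = +0.112826  |  p_2 = 0.819475
  3  |  dp/dt·Δt = -0.065726  |  p_3 = 0.753750
  4  |  dp/dt·Δt = +0.044869  |  p_4 = 0.798619
  5  |  dp/dt·Δt = -0.028642  |  p_5 = 0.769977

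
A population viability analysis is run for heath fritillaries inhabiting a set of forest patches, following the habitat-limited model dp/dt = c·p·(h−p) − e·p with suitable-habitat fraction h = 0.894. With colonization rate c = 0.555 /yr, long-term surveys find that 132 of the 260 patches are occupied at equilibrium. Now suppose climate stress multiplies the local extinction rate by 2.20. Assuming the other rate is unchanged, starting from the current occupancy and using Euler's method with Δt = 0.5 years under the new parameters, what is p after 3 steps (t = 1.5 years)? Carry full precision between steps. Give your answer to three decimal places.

Observed p* = 132/260 = 0.50769.
Balance c(h−p*) = e gives e = 0.555×(0.894 − 0.50769) = 0.21440.
Starting from p₀ = 0.50769; update p ← p + (dp/dt)·Δt with the new parameters.
step 1: Δp = -0.06531, p = 0.44238
step 2: Δp = -0.04889, p = 0.39349
step 3: Δp = -0.03815, p = 0.35534

0.355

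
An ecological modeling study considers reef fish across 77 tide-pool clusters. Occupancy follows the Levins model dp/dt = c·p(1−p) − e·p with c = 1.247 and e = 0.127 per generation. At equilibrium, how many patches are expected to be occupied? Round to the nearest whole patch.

p* = 1 − e/c = 1 − 0.127/1.247 = 0.8982.
Expected occupied patches = N × p* = 77 × 0.8982 = 69.16 ≈ 69.

69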